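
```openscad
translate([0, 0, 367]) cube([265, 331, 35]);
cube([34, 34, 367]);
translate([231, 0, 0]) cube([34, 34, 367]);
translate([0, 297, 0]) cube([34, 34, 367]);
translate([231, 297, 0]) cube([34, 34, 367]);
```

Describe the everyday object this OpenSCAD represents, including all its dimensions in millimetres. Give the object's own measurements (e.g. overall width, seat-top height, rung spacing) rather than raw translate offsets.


A simple wooden stool: a rectangular seat 265 mm (x) by 331 mm (y), 35 mm thick, top face at z = 402 mm, on four square legs, each 34×34 mm in cross-section. The legs rest on z = 0, each flush with a corner of the seat.


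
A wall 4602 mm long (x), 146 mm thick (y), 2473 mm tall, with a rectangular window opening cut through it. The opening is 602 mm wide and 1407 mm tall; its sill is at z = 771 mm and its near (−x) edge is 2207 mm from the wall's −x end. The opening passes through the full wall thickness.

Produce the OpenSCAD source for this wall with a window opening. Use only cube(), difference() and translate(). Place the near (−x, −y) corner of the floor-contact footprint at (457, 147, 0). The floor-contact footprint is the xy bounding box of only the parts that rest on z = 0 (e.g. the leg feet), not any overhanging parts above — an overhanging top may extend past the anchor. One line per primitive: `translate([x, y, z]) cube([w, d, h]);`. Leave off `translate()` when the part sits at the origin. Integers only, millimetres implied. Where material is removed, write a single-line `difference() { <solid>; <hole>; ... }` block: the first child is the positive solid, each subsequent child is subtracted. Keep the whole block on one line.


difference() { translate([457, 147, 0]) cube([4602, 146, 2473]); translate([2664, 147, 771]) cube([602, 146, 1407]); }


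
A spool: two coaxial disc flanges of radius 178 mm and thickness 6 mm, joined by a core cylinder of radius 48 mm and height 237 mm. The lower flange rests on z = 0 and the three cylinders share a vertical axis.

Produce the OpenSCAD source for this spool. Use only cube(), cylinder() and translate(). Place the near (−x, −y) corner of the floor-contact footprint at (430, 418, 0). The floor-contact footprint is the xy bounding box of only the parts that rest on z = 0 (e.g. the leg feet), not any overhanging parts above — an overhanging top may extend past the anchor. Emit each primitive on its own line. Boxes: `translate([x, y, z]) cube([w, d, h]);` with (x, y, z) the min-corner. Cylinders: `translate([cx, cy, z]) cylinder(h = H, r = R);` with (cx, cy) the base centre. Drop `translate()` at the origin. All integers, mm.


translate([608, 596, 0]) cylinder(h = 6, r = 178);
translate([608, 596, 6]) cylinder(h = 237, r = 48);
translate([608, 596, 243]) cylinder(h = 6, r = 178);


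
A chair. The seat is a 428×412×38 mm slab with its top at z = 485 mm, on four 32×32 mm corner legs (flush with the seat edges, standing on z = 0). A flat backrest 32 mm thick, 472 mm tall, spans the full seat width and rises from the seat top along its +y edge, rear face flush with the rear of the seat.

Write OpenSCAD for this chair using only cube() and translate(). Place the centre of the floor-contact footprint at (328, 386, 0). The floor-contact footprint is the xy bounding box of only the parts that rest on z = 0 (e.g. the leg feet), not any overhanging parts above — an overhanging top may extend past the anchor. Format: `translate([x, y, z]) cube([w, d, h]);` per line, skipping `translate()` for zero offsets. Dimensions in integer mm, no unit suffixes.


translate([114, 180, 447]) cube([428, 412, 38]);
translate([114, 180, 0]) cube([32, 32, 447]);
translate([510, 180, 0]) cube([32, 32, 447]);
translate([114, 560, 0]) cube([32, 32, 447]);
translate([510, 560, 0]) cube([32, 32, 447]);
translate([114, 560, 485]) cube([428, 32, 472]);


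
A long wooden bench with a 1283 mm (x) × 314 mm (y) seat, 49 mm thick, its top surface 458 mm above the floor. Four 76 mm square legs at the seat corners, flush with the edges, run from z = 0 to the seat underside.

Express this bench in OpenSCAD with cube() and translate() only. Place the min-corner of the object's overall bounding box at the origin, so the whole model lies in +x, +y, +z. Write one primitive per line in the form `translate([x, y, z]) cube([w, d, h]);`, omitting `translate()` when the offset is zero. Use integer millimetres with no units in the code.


translate([0, 0, 409]) cube([1283, 314, 49]);
cube([76, 76, 409]);
translate([0, 238, 0]) cube([76, 76, 409]);
translate([1207, 0, 0]) cube([76, 76, 409]);
translate([1207, 238, 0]) cube([76, 76, 409]);


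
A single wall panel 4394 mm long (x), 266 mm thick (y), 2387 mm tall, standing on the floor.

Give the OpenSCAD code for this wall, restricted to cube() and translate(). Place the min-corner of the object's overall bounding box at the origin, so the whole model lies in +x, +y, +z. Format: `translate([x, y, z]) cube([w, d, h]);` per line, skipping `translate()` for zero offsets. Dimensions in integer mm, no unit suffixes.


cube([4394, 266, 2387]);


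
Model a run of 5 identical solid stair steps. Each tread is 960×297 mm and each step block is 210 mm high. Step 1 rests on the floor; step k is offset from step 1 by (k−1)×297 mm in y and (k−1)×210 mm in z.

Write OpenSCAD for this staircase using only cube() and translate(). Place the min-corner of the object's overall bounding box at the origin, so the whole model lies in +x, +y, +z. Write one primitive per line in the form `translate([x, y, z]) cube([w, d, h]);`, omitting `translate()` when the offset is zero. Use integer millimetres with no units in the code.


cube([960, 297, 210]);
translate([0, 297, 210]) cube([960, 297, 210]);
translate([0, 594, 420]) cube([960, 297, 210]);
translate([0, 891, 630]) cube([960, 297, 210]);
translate([0, 1188, 840]) cube([960, 297, 210]);


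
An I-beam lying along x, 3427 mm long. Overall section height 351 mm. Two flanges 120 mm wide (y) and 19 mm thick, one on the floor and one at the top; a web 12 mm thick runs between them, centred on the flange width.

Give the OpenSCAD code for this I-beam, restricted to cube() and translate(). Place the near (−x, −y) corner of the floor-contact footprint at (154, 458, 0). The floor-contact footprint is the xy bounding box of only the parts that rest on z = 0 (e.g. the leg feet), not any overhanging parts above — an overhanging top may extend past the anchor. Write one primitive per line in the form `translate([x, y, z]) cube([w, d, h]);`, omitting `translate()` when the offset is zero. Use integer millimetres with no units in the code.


translate([154, 458, 0]) cube([3427, 120, 19]);
translate([154, 512, 19]) cube([3427, 12, 313]);
translate([154, 458, 332]) cube([3427, 120, 19]);


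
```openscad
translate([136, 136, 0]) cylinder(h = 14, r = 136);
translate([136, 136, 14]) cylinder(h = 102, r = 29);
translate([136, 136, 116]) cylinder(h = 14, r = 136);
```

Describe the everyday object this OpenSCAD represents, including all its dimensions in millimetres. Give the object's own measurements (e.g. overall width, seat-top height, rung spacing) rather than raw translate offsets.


A spool: two coaxial disc flanges of radius 136 mm and thickness 14 mm, joined by a core cylinder of radius 29 mm and height 102 mm. The lower flange rests on z = 0 and the three cylinders share a vertical axis.


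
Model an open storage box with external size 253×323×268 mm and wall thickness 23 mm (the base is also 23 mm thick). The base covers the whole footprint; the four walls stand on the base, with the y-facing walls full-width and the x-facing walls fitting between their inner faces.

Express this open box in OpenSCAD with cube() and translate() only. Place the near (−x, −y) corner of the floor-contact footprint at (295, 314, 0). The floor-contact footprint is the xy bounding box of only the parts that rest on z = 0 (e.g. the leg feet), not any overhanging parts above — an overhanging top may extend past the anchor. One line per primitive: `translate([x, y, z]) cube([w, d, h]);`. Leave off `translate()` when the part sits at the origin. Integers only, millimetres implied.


translate([295, 314, 0]) cube([253, 323, 23]);
translate([295, 314, 23]) cube([253, 23, 245]);
translate([295, 614, 23]) cube([253, 23, 245]);
translate([295, 337, 23]) cube([23, 277, 245]);
translate([525, 337, 23]) cube([23, 277, 245]);


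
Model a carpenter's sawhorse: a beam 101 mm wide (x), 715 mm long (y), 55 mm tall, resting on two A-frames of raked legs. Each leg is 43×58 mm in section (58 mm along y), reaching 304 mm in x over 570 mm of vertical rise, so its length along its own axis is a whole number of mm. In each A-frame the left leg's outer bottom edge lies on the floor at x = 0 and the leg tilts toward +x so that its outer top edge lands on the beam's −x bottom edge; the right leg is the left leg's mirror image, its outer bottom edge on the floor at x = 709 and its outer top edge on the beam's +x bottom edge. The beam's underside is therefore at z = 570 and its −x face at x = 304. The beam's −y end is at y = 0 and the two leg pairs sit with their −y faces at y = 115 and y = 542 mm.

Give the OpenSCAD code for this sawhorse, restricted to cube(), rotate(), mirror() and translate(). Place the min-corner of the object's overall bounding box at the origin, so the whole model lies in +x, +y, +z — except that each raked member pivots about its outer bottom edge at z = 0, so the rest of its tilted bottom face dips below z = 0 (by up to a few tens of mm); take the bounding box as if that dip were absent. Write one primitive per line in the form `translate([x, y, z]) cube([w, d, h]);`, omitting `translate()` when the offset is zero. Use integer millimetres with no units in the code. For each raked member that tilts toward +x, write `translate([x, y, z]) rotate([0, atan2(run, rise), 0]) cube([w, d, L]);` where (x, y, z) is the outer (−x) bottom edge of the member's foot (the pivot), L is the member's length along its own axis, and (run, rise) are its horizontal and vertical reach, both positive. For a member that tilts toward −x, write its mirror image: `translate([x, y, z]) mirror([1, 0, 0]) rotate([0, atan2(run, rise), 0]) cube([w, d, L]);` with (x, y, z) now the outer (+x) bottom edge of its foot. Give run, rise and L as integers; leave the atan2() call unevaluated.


translate([304, 0, 570]) cube([101, 715, 55]);
translate([0, 115, 0]) rotate([0, atan2(304, 570), 0]) cube([43, 58, 646]);
translate([709, 115, 0]) mirror([1, 0, 0]) rotate([0, atan2(304, 570), 0]) cube([43, 58, 646]);
translate([0, 542, 0]) rotate([0, atan2(304, 570), 0]) cube([43, 58, 646]);
translate([709, 542, 0]) mirror([1, 0, 0]) rotate([0, atan2(304, 570), 0]) cube([43, 58, 646]);


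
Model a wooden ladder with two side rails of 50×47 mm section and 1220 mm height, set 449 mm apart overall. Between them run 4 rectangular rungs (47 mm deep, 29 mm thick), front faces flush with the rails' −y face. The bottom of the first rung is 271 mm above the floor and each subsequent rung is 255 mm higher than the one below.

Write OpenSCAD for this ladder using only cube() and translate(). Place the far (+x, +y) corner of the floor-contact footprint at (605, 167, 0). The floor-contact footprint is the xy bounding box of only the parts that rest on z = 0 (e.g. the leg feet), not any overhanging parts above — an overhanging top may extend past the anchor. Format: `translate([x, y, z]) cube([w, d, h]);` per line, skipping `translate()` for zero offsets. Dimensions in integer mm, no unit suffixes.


// rung span = 449 - 2*50 = 349
// rung[k] z = 271 + k*255
translate([156, 120, 0]) cube([50, 47, 1220]);
translate([555, 120, 0]) cube([50, 47, 1220]);
translate([206, 120, 271]) cube([349, 47, 29]);
translate([206, 120, 526]) cube([349, 47, 29]);
translate([206, 120, 781]) cube([349, 47, 29]);
translate([206, 120, 1036]) cube([349, 47, 29]);


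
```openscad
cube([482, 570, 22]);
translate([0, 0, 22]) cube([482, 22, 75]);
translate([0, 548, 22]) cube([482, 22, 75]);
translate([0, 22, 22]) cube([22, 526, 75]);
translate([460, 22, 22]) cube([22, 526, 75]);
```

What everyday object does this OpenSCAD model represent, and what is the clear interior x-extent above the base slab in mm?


An open box. The internal width is 438 mm.

A 482×570 base slab with four walls standing on it — an open box. The base is 482 mm wide and the walls are 22 mm thick, so the internal width is 482 − 2 × 22 = 438 mm.


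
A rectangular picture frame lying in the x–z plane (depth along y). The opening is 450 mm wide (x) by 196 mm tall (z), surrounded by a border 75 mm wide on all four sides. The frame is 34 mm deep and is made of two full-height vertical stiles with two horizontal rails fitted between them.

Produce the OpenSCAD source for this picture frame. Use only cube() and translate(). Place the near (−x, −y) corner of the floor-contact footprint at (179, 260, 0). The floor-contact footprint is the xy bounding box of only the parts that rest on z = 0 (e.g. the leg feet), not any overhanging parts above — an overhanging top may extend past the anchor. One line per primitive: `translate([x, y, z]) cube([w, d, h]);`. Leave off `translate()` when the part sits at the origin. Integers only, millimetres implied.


translate([179, 260, 0]) cube([75, 34, 346]);
translate([704, 260, 0]) cube([75, 34, 346]);
translate([254, 260, 0]) cube([450, 34, 75]);
translate([254, 260, 271]) cube([450, 34, 75]);


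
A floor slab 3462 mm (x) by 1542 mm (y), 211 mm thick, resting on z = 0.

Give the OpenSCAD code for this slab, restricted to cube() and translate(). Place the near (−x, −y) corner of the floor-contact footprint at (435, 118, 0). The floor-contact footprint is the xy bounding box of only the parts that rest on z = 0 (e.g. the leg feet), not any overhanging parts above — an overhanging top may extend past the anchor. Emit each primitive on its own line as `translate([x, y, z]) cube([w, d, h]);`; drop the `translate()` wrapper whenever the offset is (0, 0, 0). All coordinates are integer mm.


translate([435, 118, 0]) cube([3462, 1542, 211]);


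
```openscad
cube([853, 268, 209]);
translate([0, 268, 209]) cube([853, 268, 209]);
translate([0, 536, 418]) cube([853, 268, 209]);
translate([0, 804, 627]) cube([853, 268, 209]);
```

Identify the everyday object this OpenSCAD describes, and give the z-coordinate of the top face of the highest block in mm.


A staircase. The total rise is 836 mm.

4 identical blocks, each offset up and back from the previous — a staircase. Each step is 209 mm tall and there are 4 of them, so the total rise is 4 × 209 = 836 mm.


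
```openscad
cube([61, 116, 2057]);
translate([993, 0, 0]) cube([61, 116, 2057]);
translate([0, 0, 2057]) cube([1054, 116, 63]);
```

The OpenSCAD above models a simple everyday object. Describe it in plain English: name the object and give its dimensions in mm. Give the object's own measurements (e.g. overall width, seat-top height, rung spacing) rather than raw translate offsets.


A door frame. The clear opening is 932 mm wide and 2057 mm high. Two 61 mm wide jambs, 116 mm deep, stand either side of the opening from the floor to the top of the opening. A 63 mm thick head sits across the top of both jambs, spanning the full outside width of the frame.


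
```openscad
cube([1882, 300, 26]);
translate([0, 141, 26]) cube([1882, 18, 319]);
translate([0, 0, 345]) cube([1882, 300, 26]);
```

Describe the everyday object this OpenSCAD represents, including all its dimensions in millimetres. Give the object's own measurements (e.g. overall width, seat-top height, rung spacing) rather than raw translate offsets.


An I-beam lying along x, 1882 mm long. Overall section height 371 mm. Two flanges 300 mm wide (y) and 26 mm thick, one on the floor and one at the top; a web 18 mm thick runs between them, centred on the flange width.


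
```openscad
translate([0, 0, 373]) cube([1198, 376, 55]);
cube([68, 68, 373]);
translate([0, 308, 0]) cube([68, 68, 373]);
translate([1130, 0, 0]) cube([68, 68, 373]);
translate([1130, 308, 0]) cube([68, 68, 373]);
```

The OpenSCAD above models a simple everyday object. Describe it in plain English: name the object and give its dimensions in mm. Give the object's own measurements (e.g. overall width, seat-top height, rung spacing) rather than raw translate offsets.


A long wooden bench with a 1198 mm (x) × 376 mm (y) seat, 55 mm thick, its top surface 428 mm above the floor. Four 68 mm square legs at the seat corners, flush with the edges, run from z = 0 to the seat underside.


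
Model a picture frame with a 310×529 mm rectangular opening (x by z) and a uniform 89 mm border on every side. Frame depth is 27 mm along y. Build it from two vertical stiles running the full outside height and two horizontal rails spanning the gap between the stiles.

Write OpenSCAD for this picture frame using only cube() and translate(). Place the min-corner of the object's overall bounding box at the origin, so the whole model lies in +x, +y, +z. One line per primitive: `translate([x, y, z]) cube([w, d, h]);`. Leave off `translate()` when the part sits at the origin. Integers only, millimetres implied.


cube([89, 27, 707]);
translate([399, 0, 0]) cube([89, 27, 707]);
translate([89, 0, 0]) cube([310, 27, 89]);
translate([89, 0, 618]) cube([310, 27, 89]);


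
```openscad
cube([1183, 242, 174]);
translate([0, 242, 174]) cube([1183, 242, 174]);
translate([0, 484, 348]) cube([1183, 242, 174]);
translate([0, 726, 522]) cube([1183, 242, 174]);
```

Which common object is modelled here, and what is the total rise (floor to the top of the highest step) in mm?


A staircase. The total rise is 696 mm.

4 identical blocks, each offset up and back from the previous — a staircase. Each step is 174 mm tall and there are 4 of them, so the total rise is 4 × 174 = 696 mm.


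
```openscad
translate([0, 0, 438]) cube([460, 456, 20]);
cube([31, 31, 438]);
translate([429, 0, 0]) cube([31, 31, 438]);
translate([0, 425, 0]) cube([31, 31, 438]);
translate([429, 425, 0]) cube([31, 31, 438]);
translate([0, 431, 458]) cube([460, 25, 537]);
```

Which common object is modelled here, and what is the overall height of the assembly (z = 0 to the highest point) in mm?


A chair. The overall height is 995 mm.

A slab on four corner posts with a tall panel at the back — a chair. The seat slab sits at z = 438 with thickness 20, and the 537 mm backrest starts at the seat top, so the overall height is 438 + 20 + 537 = 995 mm.


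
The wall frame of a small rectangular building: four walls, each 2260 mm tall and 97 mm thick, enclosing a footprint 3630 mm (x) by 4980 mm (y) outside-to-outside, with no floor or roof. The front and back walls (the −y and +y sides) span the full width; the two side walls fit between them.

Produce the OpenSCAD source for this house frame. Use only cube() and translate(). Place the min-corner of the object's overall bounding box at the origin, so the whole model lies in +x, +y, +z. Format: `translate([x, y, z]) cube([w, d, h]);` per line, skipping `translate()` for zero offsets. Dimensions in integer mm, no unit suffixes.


cube([3630, 97, 2260]);
translate([0, 4883, 0]) cube([3630, 97, 2260]);
translate([0, 97, 0]) cube([97, 4786, 2260]);
translate([3533, 97, 0]) cube([97, 4786, 2260]);


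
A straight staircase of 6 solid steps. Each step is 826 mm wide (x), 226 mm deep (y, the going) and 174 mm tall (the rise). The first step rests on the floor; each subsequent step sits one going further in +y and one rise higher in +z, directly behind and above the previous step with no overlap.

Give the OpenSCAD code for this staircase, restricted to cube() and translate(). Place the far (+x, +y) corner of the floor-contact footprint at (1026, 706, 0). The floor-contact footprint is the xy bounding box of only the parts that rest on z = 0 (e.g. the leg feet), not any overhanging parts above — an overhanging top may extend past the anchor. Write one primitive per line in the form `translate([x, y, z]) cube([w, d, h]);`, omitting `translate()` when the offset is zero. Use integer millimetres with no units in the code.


translate([200, 480, 0]) cube([826, 226, 174]);
translate([200, 706, 174]) cube([826, 226, 174]);
translate([200, 932, 348]) cube([826, 226, 174]);
translate([200, 1158, 522]) cube([826, 226, 174]);
translate([200, 1384, 696]) cube([826, 226, 174]);
translate([200, 1610, 870]) cube([826, 226, 174]);


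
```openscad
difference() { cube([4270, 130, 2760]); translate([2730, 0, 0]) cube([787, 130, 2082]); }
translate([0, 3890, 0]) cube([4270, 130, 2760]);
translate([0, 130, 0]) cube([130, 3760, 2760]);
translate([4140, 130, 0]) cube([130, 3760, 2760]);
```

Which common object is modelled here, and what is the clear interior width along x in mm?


A single room. The interior width is 4010 mm.

Four walls enclosing a rectangle with a door in the front wall — a room. Outside width 4270 minus two 130 mm walls gives 4010 mm.


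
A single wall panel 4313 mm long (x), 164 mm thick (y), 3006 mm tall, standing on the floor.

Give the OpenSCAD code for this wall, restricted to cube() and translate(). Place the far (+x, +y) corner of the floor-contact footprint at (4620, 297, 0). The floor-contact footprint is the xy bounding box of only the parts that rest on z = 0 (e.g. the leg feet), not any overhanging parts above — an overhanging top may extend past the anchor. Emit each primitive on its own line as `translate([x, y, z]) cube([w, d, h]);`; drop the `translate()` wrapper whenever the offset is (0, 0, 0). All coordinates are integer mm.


translate([307, 133, 0]) cube([4313, 164, 3006]);


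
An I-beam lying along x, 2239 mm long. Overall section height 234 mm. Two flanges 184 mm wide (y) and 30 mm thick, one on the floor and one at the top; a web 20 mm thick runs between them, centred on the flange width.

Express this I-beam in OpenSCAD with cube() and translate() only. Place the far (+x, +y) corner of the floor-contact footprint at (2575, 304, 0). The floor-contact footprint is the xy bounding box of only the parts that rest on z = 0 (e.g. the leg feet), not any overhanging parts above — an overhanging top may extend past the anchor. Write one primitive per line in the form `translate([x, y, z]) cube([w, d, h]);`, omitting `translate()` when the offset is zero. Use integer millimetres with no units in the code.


translate([336, 120, 0]) cube([2239, 184, 30]);
translate([336, 202, 30]) cube([2239, 20, 174]);
translate([336, 120, 204]) cube([2239, 184, 30]);


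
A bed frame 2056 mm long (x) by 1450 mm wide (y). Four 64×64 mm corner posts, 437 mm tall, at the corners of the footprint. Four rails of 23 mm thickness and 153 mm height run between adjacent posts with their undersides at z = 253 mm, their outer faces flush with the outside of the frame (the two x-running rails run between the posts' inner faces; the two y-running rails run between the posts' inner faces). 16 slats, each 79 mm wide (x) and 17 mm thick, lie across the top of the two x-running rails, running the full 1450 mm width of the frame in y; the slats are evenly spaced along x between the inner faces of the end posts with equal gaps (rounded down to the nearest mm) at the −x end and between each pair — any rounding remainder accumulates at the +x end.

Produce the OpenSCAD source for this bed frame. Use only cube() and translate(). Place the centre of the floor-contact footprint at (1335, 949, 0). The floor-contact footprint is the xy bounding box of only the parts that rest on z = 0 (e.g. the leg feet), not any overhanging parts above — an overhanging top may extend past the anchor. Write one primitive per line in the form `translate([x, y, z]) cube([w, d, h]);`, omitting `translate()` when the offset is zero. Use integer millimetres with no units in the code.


translate([307, 224, 0]) cube([64, 64, 437]);
translate([307, 1610, 0]) cube([64, 64, 437]);
translate([2299, 224, 0]) cube([64, 64, 437]);
translate([2299, 1610, 0]) cube([64, 64, 437]);
translate([371, 224, 253]) cube([1928, 23, 153]);
translate([371, 1651, 253]) cube([1928, 23, 153]);
translate([307, 288, 253]) cube([23, 1322, 153]);
translate([2340, 288, 253]) cube([23, 1322, 153]);
translate([410, 224, 406]) cube([79, 1450, 17]);
translate([528, 224, 406]) cube([79, 1450, 17]);
translate([646, 224, 406]) cube([79, 1450, 17]);
translate([764, 224, 406]) cube([79, 1450, 17]);
translate([882, 224, 406]) cube([79, 1450, 17]);
translate([1000, 224, 406]) cube([79, 1450, 17]);
translate([1118, 224, 406]) cube([79, 1450, 17]);
translate([1236, 224, 406]) cube([79, 1450, 17]);
translate([1354, 224, 406]) cube([79, 1450, 17]);
translate([1472, 224, 406]) cube([79, 1450, 17]);
translate([1590, 224, 406]) cube([79, 1450, 17]);
translate([1708, 224, 406]) cube([79, 1450, 17]);
translate([1826, 224, 406]) cube([79, 1450, 17]);
translate([1944, 224, 406]) cube([79, 1450, 17]);
translate([2062, 224, 406]) cube([79, 1450, 17]);
translate([2180, 224, 406]) cube([79, 1450, 17]);


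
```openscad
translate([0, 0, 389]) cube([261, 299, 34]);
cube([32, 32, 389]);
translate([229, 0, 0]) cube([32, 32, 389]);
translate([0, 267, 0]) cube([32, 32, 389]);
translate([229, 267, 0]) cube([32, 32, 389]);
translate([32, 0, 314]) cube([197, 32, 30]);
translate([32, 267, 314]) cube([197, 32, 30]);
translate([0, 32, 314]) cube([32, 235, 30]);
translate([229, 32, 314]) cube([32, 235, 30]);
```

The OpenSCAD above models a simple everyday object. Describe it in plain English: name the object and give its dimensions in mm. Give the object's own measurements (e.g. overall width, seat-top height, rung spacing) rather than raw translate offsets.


A simple wooden stool: a rectangular seat 261 mm (x) by 299 mm (y), 34 mm thick, top face at z = 423 mm, on four square legs, each 32×32 mm in cross-section. The legs rest on z = 0, each flush with a corner of the seat. Four stretchers, 32 mm wide and 30 mm tall, connect adjacent legs with their undersides at z = 314 mm, each running between the inner faces of the legs it joins and aligned with the legs' outer faces on the other axis.


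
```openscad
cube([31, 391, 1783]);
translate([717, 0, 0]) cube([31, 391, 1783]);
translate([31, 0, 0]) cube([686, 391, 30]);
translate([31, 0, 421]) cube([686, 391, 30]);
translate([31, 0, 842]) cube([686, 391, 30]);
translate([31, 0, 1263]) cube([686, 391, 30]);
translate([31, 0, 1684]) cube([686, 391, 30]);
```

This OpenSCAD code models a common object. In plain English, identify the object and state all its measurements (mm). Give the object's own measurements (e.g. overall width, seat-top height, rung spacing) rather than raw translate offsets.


An open bookshelf. Two side panels, each 31 mm thick, 391 mm deep and 1783 mm tall, stand 748 mm apart (outside-to-outside). Between them sit 5 shelves, each 30 mm thick and 391 mm deep, spanning the full gap between the sides. The bottom shelf rests on the floor (its underside at z = 0) and the clear gap between one shelf's top and the next shelf's underside is 391 mm.


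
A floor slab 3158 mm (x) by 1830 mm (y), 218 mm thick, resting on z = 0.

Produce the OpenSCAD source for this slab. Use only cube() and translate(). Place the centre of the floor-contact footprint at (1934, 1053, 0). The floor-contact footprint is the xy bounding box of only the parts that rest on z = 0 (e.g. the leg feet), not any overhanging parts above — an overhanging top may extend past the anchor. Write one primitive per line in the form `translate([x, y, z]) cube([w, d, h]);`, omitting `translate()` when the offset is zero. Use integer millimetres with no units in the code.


translate([355, 138, 0]) cube([3158, 1830, 218]);


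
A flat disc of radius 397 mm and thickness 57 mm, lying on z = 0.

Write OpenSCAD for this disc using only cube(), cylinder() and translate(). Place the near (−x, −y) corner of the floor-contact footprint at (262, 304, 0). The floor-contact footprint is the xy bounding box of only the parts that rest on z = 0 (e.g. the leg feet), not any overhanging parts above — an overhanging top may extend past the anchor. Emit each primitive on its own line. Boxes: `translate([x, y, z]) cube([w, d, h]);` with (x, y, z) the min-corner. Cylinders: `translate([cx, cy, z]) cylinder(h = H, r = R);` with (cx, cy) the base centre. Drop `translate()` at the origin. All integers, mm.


translate([659, 701, 0]) cylinder(h = 57, r = 397);


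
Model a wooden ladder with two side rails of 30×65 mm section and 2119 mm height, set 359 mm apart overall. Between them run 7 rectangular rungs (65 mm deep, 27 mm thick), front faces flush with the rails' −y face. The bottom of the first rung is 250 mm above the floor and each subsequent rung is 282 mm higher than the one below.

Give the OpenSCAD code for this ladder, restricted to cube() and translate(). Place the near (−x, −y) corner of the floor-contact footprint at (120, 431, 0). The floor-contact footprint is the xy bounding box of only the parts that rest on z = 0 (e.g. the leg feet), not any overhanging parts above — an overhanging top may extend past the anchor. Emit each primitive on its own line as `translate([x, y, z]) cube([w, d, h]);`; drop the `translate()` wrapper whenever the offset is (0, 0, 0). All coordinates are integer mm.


// rung span = 359 - 2*30 = 299
// rung[k] z = 250 + k*282
translate([120, 431, 0]) cube([30, 65, 2119]);
translate([449, 431, 0]) cube([30, 65, 2119]);
translate([150, 431, 250]) cube([299, 65, 27]);
translate([150, 431, 532]) cube([299, 65, 27]);
translate([150, 431, 814]) cube([299, 65, 27]);
translate([150, 431, 1096]) cube([299, 65, 27]);
translate([150, 431, 1378]) cube([299, 65, 27]);
translate([150, 431, 1660]) cube([299, 65, 27]);
translate([150, 431, 1942]) cube([299, 65, 27]);


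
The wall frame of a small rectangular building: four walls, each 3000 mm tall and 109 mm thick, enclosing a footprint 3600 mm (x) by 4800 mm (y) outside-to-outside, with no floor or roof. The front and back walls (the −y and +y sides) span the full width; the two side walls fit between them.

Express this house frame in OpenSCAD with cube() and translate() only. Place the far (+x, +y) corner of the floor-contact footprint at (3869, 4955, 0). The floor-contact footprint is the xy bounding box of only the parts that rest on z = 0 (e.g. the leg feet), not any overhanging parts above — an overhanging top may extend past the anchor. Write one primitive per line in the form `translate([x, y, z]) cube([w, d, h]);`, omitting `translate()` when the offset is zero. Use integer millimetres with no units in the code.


translate([269, 155, 0]) cube([3600, 109, 3000]);
translate([269, 4846, 0]) cube([3600, 109, 3000]);
translate([269, 264, 0]) cube([109, 4582, 3000]);
translate([3760, 264, 0]) cube([109, 4582, 3000]);


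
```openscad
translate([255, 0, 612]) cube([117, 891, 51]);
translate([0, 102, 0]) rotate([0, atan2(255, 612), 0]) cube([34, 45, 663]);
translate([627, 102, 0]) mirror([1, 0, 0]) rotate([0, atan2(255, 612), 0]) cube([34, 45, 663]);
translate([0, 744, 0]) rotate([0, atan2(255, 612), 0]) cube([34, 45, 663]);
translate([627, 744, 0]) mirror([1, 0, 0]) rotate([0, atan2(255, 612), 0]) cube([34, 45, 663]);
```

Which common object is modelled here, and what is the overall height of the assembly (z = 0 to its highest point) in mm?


A sawhorse. The overall height is 663 mm.

A beam across two mirrored pairs of raked legs — a sawhorse. The beam's underside is at z = 612 (matching the legs' vertical rise in atan2(255, 612)) and the beam is 51 mm tall, so its top is at 612 + 51 = 663 mm. The raked legs top out at the beam's underside, so that is the highest point.


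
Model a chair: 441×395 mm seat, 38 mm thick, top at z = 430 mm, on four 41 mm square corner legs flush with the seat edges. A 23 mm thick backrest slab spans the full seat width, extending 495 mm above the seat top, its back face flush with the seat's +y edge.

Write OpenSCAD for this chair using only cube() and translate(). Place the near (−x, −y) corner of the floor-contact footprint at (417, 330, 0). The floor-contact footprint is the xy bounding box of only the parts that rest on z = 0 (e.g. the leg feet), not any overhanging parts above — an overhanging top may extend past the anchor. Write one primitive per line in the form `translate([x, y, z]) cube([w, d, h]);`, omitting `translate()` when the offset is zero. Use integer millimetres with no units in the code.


translate([417, 330, 392]) cube([441, 395, 38]);
translate([417, 330, 0]) cube([41, 41, 392]);
translate([817, 330, 0]) cube([41, 41, 392]);
translate([417, 684, 0]) cube([41, 41, 392]);
translate([817, 684, 0]) cube([41, 41, 392]);
translate([417, 702, 430]) cube([441, 23, 495]);


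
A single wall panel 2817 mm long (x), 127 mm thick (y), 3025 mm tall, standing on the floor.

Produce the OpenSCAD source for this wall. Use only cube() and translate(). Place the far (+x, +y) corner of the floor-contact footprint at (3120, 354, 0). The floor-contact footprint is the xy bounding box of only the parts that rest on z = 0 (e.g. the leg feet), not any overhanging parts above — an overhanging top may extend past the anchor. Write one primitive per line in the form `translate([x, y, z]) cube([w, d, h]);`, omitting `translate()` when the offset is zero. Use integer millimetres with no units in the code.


translate([303, 227, 0]) cube([2817, 127, 3025]);


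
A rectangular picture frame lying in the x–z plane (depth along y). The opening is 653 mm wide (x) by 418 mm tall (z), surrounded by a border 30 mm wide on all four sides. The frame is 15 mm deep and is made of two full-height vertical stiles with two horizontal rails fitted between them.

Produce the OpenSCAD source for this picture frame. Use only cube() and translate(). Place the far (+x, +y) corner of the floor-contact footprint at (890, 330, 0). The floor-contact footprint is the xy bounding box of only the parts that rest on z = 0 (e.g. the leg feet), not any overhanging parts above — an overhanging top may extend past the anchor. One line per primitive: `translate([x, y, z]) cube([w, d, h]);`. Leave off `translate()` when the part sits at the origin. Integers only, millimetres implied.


translate([177, 315, 0]) cube([30, 15, 478]);
translate([860, 315, 0]) cube([30, 15, 478]);
translate([207, 315, 0]) cube([653, 15, 30]);
translate([207, 315, 448]) cube([653, 15, 30]);


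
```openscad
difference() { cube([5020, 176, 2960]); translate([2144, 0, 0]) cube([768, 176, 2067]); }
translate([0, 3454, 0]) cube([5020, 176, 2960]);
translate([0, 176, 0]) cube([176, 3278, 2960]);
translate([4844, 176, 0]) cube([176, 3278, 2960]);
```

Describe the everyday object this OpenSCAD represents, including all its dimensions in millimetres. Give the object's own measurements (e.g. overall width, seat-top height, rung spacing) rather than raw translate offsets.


A single room: four walls, each 2960 mm tall and 176 mm thick, enclosing an outside footprint 5020×3630 mm (x × y), no floor or roof. The front and back walls (−y and +y sides) run the full x-width; the side walls fit between their inner faces. A door opening 768 mm wide and 2067 mm tall is cut through the front wall from the floor up, its −x edge 2144 mm from the wall's −x end.


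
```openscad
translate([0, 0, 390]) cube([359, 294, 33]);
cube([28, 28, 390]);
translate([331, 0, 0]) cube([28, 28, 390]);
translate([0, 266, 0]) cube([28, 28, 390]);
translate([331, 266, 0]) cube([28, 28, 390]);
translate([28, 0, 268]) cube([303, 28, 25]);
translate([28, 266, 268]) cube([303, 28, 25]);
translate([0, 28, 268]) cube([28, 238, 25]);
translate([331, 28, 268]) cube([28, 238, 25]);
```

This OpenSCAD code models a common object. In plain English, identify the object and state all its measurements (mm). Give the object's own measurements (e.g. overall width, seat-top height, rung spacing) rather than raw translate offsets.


A four-legged stool. The seat is a 359×294×33 mm slab whose top surface is at z = 423 mm; four square legs, each 28×28 mm in cross-section, run from the floor (z = 0) to the underside of the seat, each flush with a corner of the seat. Four stretchers, 28 mm wide and 25 mm tall, connect adjacent legs with their undersides at z = 268 mm, each running between the inner faces of the legs it joins and aligned with the legs' outer faces on the other axis.


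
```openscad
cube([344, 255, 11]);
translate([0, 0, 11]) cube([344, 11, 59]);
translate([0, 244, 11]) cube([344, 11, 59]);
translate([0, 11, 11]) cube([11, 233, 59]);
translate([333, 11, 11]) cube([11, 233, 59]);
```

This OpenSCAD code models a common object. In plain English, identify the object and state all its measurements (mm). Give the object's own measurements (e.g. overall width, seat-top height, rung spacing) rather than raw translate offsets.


An open-topped rectangular box: outside dimensions 344×255×70 mm, with a uniform wall and base thickness of 11 mm. The base is a full 344×255 slab on the floor; four walls sit on top of the base. The front and back walls (the −y and +y sides) span the full width; the two side walls fit between them.


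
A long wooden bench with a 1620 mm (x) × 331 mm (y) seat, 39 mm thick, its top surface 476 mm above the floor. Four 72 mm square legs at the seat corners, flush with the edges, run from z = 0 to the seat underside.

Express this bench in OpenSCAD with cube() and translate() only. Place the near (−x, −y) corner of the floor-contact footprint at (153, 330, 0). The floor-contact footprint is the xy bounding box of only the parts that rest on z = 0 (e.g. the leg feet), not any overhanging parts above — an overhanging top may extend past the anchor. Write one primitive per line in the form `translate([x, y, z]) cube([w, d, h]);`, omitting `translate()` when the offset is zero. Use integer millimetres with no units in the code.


translate([153, 330, 437]) cube([1620, 331, 39]);
translate([153, 330, 0]) cube([72, 72, 437]);
translate([153, 589, 0]) cube([72, 72, 437]);
translate([1701, 330, 0]) cube([72, 72, 437]);
translate([1701, 589, 0]) cube([72, 72, 437]);


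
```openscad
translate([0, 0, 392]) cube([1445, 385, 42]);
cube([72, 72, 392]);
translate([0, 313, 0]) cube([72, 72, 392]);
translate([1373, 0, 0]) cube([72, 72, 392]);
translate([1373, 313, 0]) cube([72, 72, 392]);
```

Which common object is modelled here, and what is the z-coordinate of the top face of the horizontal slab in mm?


A bench. The seat-top height is 434 mm.

A long slab on four corner posts — a bench. The slab sits at z = 392 with thickness 42, so the top is 392 + 42 = 434 mm.


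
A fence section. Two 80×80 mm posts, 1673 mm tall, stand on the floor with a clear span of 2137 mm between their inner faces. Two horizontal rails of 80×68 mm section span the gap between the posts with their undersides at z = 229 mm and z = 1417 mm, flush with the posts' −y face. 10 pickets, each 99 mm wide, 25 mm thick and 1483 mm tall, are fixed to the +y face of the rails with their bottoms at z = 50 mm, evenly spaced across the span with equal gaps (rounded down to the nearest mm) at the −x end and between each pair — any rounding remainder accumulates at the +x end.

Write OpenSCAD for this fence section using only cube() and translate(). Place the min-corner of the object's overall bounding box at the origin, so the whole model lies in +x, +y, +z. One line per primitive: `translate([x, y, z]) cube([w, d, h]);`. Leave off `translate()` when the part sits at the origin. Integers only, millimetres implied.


cube([80, 80, 1673]);
translate([2217, 0, 0]) cube([80, 80, 1673]);
translate([80, 0, 229]) cube([2137, 80, 68]);
translate([80, 0, 1417]) cube([2137, 80, 68]);
translate([184, 80, 50]) cube([99, 25, 1483]);
translate([387, 80, 50]) cube([99, 25, 1483]);
translate([590, 80, 50]) cube([99, 25, 1483]);
translate([793, 80, 50]) cube([99, 25, 1483]);
translate([996, 80, 50]) cube([99, 25, 1483]);
translate([1199, 80, 50]) cube([99, 25, 1483]);
translate([1402, 80, 50]) cube([99, 25, 1483]);
translate([1605, 80, 50]) cube([99, 25, 1483]);
translate([1808, 80, 50]) cube([99, 25, 1483]);
translate([2011, 80, 50]) cube([99, 25, 1483]);
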